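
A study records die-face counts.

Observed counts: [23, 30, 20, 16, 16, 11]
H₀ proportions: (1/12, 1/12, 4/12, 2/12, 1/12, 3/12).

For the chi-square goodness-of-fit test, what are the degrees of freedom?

df = k − 1 = 6 − 1 = 5

degrees of freedom = 5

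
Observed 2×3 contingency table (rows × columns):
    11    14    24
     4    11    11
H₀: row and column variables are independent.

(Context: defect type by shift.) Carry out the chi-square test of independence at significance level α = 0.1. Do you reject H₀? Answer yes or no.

Row totals [49, 26], col totals [15, 25, 35], n=75
χ² = (11−9.80)²/9.80 + (14−16.33)²/16.33 + (24−22.87)²/22.87 + (4−5.20)²/5.20 + (11−8.67)²/8.67 + (11−12.13)²/12.13 = 1.5474
df = 2
p-value (upper-tail) = 0.46130
At α=0.1: p ≥ α → fail to reject H₀

reject H₀: no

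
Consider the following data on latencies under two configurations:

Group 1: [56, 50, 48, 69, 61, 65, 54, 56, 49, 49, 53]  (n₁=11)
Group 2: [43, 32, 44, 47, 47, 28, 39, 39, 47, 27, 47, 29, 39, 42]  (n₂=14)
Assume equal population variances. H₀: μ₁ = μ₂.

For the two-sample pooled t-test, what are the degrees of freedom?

df = n₁ + n₂ − 2 = 11 + 14 − 2 = 23

degrees of freedom = 23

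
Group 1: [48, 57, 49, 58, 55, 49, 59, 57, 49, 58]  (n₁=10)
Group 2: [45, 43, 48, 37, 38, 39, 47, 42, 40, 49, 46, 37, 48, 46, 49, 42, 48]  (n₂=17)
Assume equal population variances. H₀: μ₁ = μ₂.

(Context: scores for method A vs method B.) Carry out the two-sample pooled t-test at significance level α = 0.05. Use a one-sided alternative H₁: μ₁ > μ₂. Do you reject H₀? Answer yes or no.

x̄₁=53.900, s₁=4.557, n₁=10
x̄₂=43.765, s₂=4.323, n₂=17
s_p² = [9·4.557² + 16·4.323²]/25 = 19.4384
SE = √(s_p²·(1/10+1/17)) = 1.7571
t = (53.900−43.765)/1.7571 = 5.7683
df = 25
p-value (one-sided, H₁ greater) = 0.00000
At α=0.05: p < α → reject H₀

reject H₀: yes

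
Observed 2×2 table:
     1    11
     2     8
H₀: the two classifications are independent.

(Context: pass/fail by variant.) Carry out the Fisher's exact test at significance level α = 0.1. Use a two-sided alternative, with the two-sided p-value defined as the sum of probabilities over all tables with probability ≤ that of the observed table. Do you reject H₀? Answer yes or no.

Margins: r₁=12, r₂=10, c₁=3, c₂=19, n=22
p_obs = C(12,1)·C(10,2)/C(22,3); sum pmf over tables with pmf ≤ p_obs
p-value (two-sided) = 0.57143
At α=0.1: p ≥ α → fail to reject H₀

reject H₀: no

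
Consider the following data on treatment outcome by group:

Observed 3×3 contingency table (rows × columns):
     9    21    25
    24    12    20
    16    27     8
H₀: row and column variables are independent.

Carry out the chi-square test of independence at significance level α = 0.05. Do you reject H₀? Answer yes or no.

reject H₀: yes

Row totals [55, 56, 51], col totals [49, 60, 53], n=162
χ² = (9−16.64)²/16.64 + (21−20.37)²/20.37 + (25−17.99)²/17.99 + (24−16.94)²/16.94 + (12−20.74)²/20.74 + (20−18.32)²/18.32 + (16−15.43)²/15.43 + (27−18.89)²/18.89 + (8−16.69)²/16.69 = 21.0591
df = 4
p-value (upper-tail) = 0.00031
At α=0.05: p < α → reject H₀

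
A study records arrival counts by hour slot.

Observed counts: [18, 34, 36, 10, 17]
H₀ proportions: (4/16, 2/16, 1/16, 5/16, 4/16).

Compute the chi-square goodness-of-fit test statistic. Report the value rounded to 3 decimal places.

n = 115; E_i = n·p_i = [28.75, 14.38, 7.19, 35.94, 28.75]
χ² = (18−28.75)²/28.75 + (34−14.38)²/14.38 + (36−7.19)²/7.19 + (10−35.94)²/35.94 + (17−28.75)²/28.75 = 169.8348
df = 4

test statistic = 169.835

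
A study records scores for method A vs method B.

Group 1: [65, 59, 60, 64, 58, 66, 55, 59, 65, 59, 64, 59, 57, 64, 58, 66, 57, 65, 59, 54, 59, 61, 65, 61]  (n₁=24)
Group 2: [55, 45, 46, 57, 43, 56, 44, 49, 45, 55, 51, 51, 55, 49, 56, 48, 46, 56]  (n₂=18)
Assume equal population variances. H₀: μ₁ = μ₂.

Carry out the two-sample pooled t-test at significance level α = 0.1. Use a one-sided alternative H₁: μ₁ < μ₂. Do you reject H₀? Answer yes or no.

x̄₁=60.792, s₁=3.611, n₁=24
x̄₂=50.389, s₂=4.877, n₂=18
s_p² = [23·3.611² + 17·4.877²]/40 = 17.6059
SE = √(s_p²·(1/24+1/18)) = 1.3083
t = (60.792−50.389)/1.3083 = 7.9513
df = 40
p-value (one-sided, H₁ less) = 1.00000
At α=0.1: p ≥ α → fail to reject H₀

reject H₀: no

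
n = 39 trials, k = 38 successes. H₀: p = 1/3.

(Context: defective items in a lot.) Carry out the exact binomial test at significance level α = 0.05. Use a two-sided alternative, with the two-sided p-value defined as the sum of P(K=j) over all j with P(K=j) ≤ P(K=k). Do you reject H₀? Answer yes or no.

Exact binomial: n=39, k=38, p₀=1/3=0.3333
P(X=j) = C(n,j)·p₀^j·(1−p₀)^(n−j); p = Σ P(X=j) over j with P(X=j) ≤ P(X=38)
p-value (two-sided) = 0.00000
At α=0.05: p < α → reject H₀

reject H₀: yes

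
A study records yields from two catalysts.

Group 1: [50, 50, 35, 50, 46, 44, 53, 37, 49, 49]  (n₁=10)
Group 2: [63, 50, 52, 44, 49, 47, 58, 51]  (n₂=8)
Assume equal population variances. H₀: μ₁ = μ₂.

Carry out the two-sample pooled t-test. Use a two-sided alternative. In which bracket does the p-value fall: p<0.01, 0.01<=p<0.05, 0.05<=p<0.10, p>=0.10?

p-value bracket: 0.05<=p<0.10

x̄₁=46.300, s₁=5.964, n₁=10
x̄₂=51.750, s₂=6.089, n₂=8
s_p² = [9·5.964² + 7·6.089²]/16 = 36.2250
SE = √(s_p²·(1/10+1/8)) = 2.8549
t = (46.300−51.750)/2.8549 = -1.9090
df = 16
p-value (two-sided) = 0.07437
→ bracket: 0.05<=p<0.10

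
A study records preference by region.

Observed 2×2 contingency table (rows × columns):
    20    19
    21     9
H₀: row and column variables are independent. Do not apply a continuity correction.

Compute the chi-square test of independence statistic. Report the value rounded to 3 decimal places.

Row totals [39, 30], col totals [41, 28], n=69
χ² = (20−23.17)²/23.17 + (19−15.83)²/15.83 + (21−17.83)²/17.83 + (9−12.17)²/12.17 = 2.4638
df = 1

test statistic = 2.464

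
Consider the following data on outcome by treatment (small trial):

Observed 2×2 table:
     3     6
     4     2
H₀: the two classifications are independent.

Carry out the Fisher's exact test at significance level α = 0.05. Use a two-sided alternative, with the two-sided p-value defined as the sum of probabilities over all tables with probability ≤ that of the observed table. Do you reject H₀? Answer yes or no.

reject H₀: no

Margins: r₁=9, r₂=6, c₁=7, c₂=8, n=15
p_obs = C(9,3)·C(6,4)/C(15,7); sum pmf over tables with pmf ≤ p_obs
p-value (two-sided) = 0.31469
At α=0.05: p ≥ α → fail to reject H₀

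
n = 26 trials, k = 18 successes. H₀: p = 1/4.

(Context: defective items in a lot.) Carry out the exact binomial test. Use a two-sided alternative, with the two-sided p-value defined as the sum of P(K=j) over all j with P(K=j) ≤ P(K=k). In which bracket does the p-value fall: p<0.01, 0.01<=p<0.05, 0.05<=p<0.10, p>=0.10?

p-value bracket: p<0.01

Exact binomial: n=26, k=18, p₀=1/4=0.2500
P(X=j) = C(n,j)·p₀^j·(1−p₀)^(n−j); p = Σ P(X=j) over j with P(X=j) ≤ P(X=18)
p-value (two-sided) = 0.00000
→ bracket: p<0.01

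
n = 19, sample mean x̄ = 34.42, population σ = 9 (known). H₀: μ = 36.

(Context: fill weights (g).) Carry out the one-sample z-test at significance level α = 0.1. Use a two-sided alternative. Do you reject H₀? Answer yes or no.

SE = σ/√n = 9/√19 = 2.0647
z = (x̄−μ₀)/SE = (34.42−36)/2.0647 = -0.7652
p-value (two-sided) = 0.44414
At α=0.1: p ≥ α → fail to reject H₀

reject H₀: no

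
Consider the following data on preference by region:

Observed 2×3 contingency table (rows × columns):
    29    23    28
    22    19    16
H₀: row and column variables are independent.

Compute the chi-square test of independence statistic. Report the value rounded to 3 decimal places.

test statistic = 0.775

Row totals [80, 57], col totals [51, 42, 44], n=137
χ² = (29−29.78)²/29.78 + (23−24.53)²/24.53 + (28−25.69)²/25.69 + (22−21.22)²/21.22 + (19−17.47)²/17.47 + (16−18.31)²/18.31 = 0.7750
df = 2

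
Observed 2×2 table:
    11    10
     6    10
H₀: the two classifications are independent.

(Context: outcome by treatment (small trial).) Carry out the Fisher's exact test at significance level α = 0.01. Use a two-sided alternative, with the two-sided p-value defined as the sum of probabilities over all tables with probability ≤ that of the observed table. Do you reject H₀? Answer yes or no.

reject H₀: no

Margins: r₁=21, r₂=16, c₁=17, c₂=20, n=37
p_obs = C(21,11)·C(16,6)/C(37,17); sum pmf over tables with pmf ≤ p_obs
p-value (two-sided) = 0.50847
At α=0.01: p ≥ α → fail to reject H₀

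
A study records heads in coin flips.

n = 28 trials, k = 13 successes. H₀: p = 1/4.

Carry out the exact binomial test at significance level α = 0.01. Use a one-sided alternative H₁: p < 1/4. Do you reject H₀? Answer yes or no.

reject H₀: no

Exact binomial: n=28, k=13, p₀=1/4=0.2500
P(X≤13) from Σ C(n,i)·p₀^i·(1−p₀)^(n−i)
p-value (one-sided, H₁ less) = 0.99622
At α=0.01: p ≥ α → fail to reject H₀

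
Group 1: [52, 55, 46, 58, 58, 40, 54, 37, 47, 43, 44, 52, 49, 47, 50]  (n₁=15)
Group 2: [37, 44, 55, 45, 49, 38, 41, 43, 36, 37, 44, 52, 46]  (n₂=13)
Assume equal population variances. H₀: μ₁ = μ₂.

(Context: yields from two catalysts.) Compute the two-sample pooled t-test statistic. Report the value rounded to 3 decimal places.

test statistic = 2.245

x̄₁=48.800, s₁=6.236, n₁=15
x̄₂=43.615, s₂=5.924, n₂=13
s_p² = [14·6.236² + 12·5.924²]/26 = 37.1337
SE = √(s_p²·(1/15+1/13)) = 2.3091
t = (48.800−43.615)/2.3091 = 2.2453
df = 26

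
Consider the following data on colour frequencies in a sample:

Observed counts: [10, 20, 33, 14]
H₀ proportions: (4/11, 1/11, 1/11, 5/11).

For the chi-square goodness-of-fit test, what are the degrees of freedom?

degrees of freedom = 3

df = k − 1 = 4 − 1 = 3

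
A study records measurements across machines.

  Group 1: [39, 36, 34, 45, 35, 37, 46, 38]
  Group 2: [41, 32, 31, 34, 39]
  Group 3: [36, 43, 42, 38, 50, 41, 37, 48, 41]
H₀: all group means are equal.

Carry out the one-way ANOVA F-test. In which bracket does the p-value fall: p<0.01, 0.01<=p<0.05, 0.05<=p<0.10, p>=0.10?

Group means [38.75, 35.40, 41.78], grand mean 39.227
SSB = Σnᵢ(x̄ᵢ−x̄)² = 133.608; SSW = ΣΣ(x−x̄ᵢ)² = 396.256
MSB = 133.608/2 = 66.8040; MSW = 396.256/19 = 20.8556
F = MSB/MSW = 3.2032
df = (2, 19)
p-value (upper-tail) = 0.06327
→ bracket: 0.05<=p<0.10

p-value bracket: 0.05<=p<0.10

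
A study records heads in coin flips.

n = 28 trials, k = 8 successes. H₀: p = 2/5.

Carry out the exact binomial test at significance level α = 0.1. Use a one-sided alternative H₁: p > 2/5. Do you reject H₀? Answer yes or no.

reject H₀: no

Exact binomial: n=28, k=8, p₀=2/5=0.4000
P(X≥8) from Σ C(n,i)·p₀^i·(1−p₀)^(n−i)
p-value (one-sided, H₁ greater) = 0.92599
At α=0.1: p ≥ α → fail to reject H₀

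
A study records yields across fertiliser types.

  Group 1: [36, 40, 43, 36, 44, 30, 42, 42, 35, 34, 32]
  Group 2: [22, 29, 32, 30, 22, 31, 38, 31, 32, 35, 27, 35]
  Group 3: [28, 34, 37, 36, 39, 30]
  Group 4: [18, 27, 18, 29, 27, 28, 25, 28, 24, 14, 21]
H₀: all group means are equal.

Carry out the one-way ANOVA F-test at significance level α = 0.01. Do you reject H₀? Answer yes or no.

reject H₀: yes

Group means [37.64, 30.33, 34.00, 23.55], grand mean 31.025
SSB = Σnᵢ(x̄ᵢ−x̄)² = 1155.036; SSW = ΣΣ(x−x̄ᵢ)² = 833.939
MSB = 1155.036/3 = 385.0119; MSW = 833.939/36 = 23.1650
F = MSB/MSW = 16.6204
df = (3, 36)
p-value (upper-tail) = 0.00000
At α=0.01: p < α → reject H₀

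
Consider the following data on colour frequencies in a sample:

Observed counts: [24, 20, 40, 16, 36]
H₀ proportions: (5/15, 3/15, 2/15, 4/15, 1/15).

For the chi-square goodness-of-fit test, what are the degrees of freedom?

df = k − 1 = 5 − 1 = 4

degrees of freedom = 4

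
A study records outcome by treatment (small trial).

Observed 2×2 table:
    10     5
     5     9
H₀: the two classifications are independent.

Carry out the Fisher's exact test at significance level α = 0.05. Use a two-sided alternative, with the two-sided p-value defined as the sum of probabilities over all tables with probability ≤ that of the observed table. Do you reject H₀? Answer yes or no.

Margins: r₁=15, r₂=14, c₁=15, c₂=14, n=29
p_obs = C(15,10)·C(14,5)/C(29,15); sum pmf over tables with pmf ≤ p_obs
p-value (two-sided) = 0.14311
At α=0.05: p ≥ α → fail to reject H₀

reject H₀: no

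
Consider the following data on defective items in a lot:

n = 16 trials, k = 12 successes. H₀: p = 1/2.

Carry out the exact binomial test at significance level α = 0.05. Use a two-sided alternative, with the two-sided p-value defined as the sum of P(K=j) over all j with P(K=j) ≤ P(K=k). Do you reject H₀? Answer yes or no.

Exact binomial: n=16, k=12, p₀=1/2=0.5000
P(X=j) = C(n,j)·p₀^j·(1−p₀)^(n−j); p = Σ P(X=j) over j with P(X=j) ≤ P(X=12)
p-value (two-sided) = 0.07681
At α=0.05: p ≥ α → fail to reject H₀

reject H₀: no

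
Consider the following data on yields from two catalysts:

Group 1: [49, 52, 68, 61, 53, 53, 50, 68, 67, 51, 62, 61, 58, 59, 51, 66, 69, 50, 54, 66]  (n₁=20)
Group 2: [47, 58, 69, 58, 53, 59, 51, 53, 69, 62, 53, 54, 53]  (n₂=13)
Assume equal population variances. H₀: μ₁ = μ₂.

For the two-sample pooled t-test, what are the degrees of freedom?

degrees of freedom = 31

df = n₁ + n₂ − 2 = 20 + 13 − 2 = 31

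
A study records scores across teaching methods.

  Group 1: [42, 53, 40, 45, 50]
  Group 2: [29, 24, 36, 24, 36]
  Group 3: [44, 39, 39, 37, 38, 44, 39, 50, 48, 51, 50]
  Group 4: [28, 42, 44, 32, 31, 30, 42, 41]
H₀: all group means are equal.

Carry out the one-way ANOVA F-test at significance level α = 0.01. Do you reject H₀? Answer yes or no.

reject H₀: yes

Group means [46.00, 29.80, 43.55, 36.25], grand mean 39.586
SSB = Σnᵢ(x̄ᵢ−x̄)² = 946.007; SSW = ΣΣ(x−x̄ᵢ)² = 859.027
MSB = 946.007/3 = 315.3357; MSW = 859.027/25 = 34.3611
F = MSB/MSW = 9.1771
df = (3, 25)
p-value (upper-tail) = 0.00029
At α=0.01: p < α → reject H₀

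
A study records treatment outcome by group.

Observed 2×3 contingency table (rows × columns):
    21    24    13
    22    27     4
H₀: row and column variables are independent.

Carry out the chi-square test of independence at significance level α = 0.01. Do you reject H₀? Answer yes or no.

reject H₀: no

Row totals [58, 53], col totals [43, 51, 17], n=111
χ² = (21−22.47)²/22.47 + (24−26.65)²/26.65 + (13−8.88)²/8.88 + (22−20.53)²/20.53 + (27−24.35)²/24.35 + (4−8.12)²/8.12 = 4.7488
df = 2
p-value (upper-tail) = 0.09307
At α=0.01: p ≥ α → fail to reject H₀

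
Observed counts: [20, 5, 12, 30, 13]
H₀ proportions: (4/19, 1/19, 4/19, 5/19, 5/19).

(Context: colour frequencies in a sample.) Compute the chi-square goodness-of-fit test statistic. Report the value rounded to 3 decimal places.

test statistic = 9.015

n = 80; E_i = n·p_i = [16.84, 4.21, 16.84, 21.05, 21.05]
χ² = (20−16.84)²/16.84 + (5−4.21)²/4.21 + (12−16.84)²/16.84 + (30−21.05)²/21.05 + (13−21.05)²/21.05 = 9.0150
df = 4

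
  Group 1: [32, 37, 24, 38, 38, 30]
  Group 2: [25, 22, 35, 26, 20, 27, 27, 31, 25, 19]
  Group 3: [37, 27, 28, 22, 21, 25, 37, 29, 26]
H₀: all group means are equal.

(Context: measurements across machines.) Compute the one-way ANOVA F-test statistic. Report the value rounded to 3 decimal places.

test statistic = 3.682

Group means [33.17, 25.70, 28.00], grand mean 28.320
SSB = Σnᵢ(x̄ᵢ−x̄)² = 210.507; SSW = ΣΣ(x−x̄ᵢ)² = 628.933
MSB = 210.507/2 = 105.2533; MSW = 628.933/22 = 28.5879
F = MSB/MSW = 3.6817
df = (2, 22)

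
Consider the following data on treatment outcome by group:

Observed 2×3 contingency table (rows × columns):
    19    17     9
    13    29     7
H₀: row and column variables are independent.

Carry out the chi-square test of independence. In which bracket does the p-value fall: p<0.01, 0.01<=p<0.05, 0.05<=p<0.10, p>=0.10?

p-value bracket: p>=0.10

Row totals [45, 49], col totals [32, 46, 16], n=94
χ² = (19−15.32)²/15.32 + (17−22.02)²/22.02 + (9−7.66)²/7.66 + (13−16.68)²/16.68 + (29−23.98)²/23.98 + (7−8.34)²/8.34 = 4.3431
df = 2
p-value (upper-tail) = 0.11400
→ bracket: p>=0.10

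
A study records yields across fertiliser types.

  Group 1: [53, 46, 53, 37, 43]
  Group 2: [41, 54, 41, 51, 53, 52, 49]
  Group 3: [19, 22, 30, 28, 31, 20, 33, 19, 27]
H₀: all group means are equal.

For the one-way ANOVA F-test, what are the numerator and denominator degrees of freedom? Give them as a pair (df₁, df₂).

k = 3 groups, N = 21 total
df = (k−1, N−k) = (3−1, 21−3) = (2, 18)

degrees of freedom = [2, 18]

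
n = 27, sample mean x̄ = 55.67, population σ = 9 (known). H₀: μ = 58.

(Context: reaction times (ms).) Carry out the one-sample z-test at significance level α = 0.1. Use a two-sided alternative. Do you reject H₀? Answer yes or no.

reject H₀: no

SE = σ/√n = 9/√27 = 1.7321
z = (x̄−μ₀)/SE = (55.67−58)/1.7321 = -1.3452
p-value (two-sided) = 0.17855
At α=0.1: p ≥ α → fail to reject H₀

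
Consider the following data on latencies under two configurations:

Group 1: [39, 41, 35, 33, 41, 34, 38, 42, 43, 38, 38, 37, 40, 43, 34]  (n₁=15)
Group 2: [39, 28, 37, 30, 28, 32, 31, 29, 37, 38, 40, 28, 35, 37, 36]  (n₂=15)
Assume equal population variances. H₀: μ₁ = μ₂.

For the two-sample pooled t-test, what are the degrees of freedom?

df = n₁ + n₂ − 2 = 15 + 15 − 2 = 28

degrees of freedom = 28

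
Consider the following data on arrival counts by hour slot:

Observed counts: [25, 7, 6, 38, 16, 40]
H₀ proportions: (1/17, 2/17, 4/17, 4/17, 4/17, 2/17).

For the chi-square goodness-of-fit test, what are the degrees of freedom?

df = k − 1 = 6 − 1 = 5

degrees of freedom = 5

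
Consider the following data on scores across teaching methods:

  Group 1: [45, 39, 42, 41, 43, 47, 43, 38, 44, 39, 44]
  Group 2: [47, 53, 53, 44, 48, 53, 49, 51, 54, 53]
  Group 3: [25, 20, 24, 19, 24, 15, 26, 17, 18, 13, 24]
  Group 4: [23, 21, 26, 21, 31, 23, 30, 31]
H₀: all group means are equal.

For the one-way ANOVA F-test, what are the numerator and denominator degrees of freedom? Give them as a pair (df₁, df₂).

degrees of freedom = [3, 36]

k = 4 groups, N = 40 total
df = (k−1, N−k) = (4−1, 40−4) = (3, 36)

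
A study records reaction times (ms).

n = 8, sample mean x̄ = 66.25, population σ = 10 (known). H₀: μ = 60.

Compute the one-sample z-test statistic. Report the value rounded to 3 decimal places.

SE = σ/√n = 10/√8 = 3.5355
z = (x̄−μ₀)/SE = (66.25−60)/3.5355 = 1.7678

test statistic = 1.768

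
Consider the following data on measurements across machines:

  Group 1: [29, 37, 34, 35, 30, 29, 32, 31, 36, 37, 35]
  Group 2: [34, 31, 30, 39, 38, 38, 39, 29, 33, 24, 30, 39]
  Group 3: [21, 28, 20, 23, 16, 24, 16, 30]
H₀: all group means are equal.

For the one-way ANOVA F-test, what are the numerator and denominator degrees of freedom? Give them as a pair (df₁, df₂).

degrees of freedom = [2, 28]

k = 3 groups, N = 31 total
df = (k−1, N−k) = (3−1, 31−3) = (2, 28)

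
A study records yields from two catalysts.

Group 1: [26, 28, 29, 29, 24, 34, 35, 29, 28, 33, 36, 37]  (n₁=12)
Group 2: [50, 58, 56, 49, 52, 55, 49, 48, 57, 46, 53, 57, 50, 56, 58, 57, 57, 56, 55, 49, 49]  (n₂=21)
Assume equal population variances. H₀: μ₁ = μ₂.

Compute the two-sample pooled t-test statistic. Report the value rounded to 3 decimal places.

x̄₁=30.667, s₁=4.185, n₁=12
x̄₂=53.190, s₂=3.907, n₂=21
s_p² = [11·4.185² + 20·3.907²]/31 = 16.0614
SE = √(s_p²·(1/12+1/21)) = 1.4503
t = (30.667−53.190)/1.4503 = -15.5308
df = 31

test statistic = -15.531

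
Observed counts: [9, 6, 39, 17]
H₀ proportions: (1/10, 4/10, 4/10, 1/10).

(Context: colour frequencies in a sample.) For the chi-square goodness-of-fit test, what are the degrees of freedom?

degrees of freedom = 3

df = k − 1 = 4 − 1 = 3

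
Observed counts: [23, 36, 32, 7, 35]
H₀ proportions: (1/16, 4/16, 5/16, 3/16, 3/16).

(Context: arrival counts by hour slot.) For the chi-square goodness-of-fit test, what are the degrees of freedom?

degrees of freedom = 4

df = k − 1 = 5 − 1 = 4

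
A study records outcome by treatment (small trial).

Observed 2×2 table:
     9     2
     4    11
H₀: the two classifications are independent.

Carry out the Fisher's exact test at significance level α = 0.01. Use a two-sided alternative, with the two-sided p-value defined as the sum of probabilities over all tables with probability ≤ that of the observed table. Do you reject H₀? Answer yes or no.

Margins: r₁=11, r₂=15, c₁=13, c₂=13, n=26
p_obs = C(11,9)·C(15,4)/C(26,13); sum pmf over tables with pmf ≤ p_obs
p-value (two-sided) = 0.01542
At α=0.01: p ≥ α → fail to reject H₀

reject H₀: no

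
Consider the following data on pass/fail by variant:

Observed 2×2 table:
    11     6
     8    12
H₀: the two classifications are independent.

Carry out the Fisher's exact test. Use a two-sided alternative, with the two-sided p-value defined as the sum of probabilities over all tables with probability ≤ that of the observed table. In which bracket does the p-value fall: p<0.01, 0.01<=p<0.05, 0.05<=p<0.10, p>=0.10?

Margins: r₁=17, r₂=20, c₁=19, c₂=18, n=37
p_obs = C(17,11)·C(20,8)/C(37,19); sum pmf over tables with pmf ≤ p_obs
p-value (two-sided) = 0.19136
→ bracket: p>=0.10

p-value bracket: p>=0.10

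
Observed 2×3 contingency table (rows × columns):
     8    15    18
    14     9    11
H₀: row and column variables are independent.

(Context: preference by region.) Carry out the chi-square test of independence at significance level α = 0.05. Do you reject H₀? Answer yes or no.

reject H₀: no

Row totals [41, 34], col totals [22, 24, 29], n=75
χ² = (8−12.03)²/12.03 + (15−13.12)²/13.12 + (18−15.85)²/15.85 + (14−9.97)²/9.97 + (9−10.88)²/10.88 + (11−13.15)²/13.15 = 4.2094
df = 2
p-value (upper-tail) = 0.12189
At α=0.05: p ≥ α → fail to reject H₀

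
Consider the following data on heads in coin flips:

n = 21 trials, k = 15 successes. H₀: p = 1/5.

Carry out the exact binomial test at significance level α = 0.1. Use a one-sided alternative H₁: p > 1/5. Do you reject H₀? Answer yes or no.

Exact binomial: n=21, k=15, p₀=1/5=0.2000
P(X≥15) from Σ C(n,i)·p₀^i·(1−p₀)^(n−i)
p-value (one-sided, H₁ greater) = 0.00000
At α=0.1: p < α → reject H₀

reject H₀: yes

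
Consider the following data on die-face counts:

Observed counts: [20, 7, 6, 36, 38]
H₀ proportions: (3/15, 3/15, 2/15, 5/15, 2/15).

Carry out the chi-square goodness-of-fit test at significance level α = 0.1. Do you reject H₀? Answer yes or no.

reject H₀: yes

n = 107; E_i = n·p_i = [21.40, 21.40, 14.27, 35.67, 14.27]
χ² = (20−21.40)²/21.40 + (7−21.40)²/21.40 + (6−14.27)²/14.27 + (36−35.67)²/35.67 + (38−14.27)²/14.27 = 54.0561
df = 4
p-value (upper-tail) = 0.00000
At α=0.1: p < α → reject H₀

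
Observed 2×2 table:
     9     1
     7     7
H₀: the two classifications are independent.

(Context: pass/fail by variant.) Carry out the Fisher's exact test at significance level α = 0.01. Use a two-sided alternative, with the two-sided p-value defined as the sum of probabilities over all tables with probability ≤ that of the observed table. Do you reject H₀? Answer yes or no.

Margins: r₁=10, r₂=14, c₁=16, c₂=8, n=24
p_obs = C(10,9)·C(14,7)/C(24,16); sum pmf over tables with pmf ≤ p_obs
p-value (two-sided) = 0.07908
At α=0.01: p ≥ α → fail to reject H₀

reject H₀: no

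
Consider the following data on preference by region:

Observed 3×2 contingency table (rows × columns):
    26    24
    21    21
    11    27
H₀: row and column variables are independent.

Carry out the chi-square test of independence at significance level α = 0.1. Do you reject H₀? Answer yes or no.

Row totals [50, 42, 38], col totals [58, 72], n=130
χ² = (26−22.31)²/22.31 + (24−27.69)²/27.69 + (21−18.74)²/18.74 + (21−23.26)²/23.26 + (11−16.95)²/16.95 + (27−21.05)²/21.05 = 5.3714
df = 2
p-value (upper-tail) = 0.06817
At α=0.1: p < α → reject H₀

reject H₀: yes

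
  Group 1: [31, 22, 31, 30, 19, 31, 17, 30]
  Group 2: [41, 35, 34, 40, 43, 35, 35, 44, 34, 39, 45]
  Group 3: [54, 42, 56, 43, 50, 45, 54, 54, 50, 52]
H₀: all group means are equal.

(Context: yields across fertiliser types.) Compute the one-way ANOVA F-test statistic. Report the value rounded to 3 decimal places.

test statistic = 49.228

Group means [26.38, 38.64, 50.00], grand mean 39.172
SSB = Σnᵢ(x̄ᵢ−x̄)² = 2485.717; SSW = ΣΣ(x−x̄ᵢ)² = 656.420
MSB = 2485.717/2 = 1242.8587; MSW = 656.420/26 = 25.2469
F = MSB/MSW = 49.2281
df = (2, 26)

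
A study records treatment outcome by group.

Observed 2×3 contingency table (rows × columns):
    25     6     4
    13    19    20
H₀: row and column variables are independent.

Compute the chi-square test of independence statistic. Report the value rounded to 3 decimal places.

Row totals [35, 52], col totals [38, 25, 24], n=87
χ² = (25−15.29)²/15.29 + (6−10.06)²/10.06 + (4−9.66)²/9.66 + (13−22.71)²/22.71 + (19−14.94)²/14.94 + (20−14.34)²/14.34 = 18.6047
df = 2

test statistic = 18.605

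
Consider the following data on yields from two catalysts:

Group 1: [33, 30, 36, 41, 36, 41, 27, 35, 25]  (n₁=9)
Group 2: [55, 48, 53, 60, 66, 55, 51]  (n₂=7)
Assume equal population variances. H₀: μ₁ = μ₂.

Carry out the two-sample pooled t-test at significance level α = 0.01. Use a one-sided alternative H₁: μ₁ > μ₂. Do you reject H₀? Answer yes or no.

reject H₀: no

x̄₁=33.778, s₁=5.630, n₁=9
x̄₂=55.429, s₂=5.968, n₂=7
s_p² = [8·5.630² + 6·5.968²]/14 = 33.3764
SE = √(s_p²·(1/9+1/7)) = 2.9115
t = (33.778−55.429)/2.9115 = -7.4364
df = 14
p-value (one-sided, H₁ greater) = 1.00000
At α=0.01: p ≥ α → fail to reject H₀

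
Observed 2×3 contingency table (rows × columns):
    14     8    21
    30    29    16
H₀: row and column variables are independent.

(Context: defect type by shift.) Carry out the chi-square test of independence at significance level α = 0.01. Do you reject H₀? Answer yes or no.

Row totals [43, 75], col totals [44, 37, 37], n=118
χ² = (14−16.03)²/16.03 + (8−13.48)²/13.48 + (21−13.48)²/13.48 + (30−27.97)²/27.97 + (29−23.52)²/23.52 + (16−23.52)²/23.52 = 10.5076
df = 2
p-value (upper-tail) = 0.00523
At α=0.01: p < α → reject H₀

reject H₀: yes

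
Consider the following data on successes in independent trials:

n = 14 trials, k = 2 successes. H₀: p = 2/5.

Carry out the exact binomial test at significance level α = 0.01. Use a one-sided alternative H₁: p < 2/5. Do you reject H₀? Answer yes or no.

Exact binomial: n=14, k=2, p₀=2/5=0.4000
P(X≤2) from Σ C(n,i)·p₀^i·(1−p₀)^(n−i)
p-value (one-sided, H₁ less) = 0.03979
At α=0.01: p ≥ α → fail to reject H₀

reject H₀: no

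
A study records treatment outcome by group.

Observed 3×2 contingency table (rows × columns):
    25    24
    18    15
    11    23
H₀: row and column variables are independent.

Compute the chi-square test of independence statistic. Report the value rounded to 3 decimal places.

Row totals [49, 33, 34], col totals [54, 62], n=116
χ² = (25−22.81)²/22.81 + (24−26.19)²/26.19 + (18−15.36)²/15.36 + (15−17.64)²/17.64 + (11−15.83)²/15.83 + (23−18.17)²/18.17 = 3.9957
df = 2

test statistic = 3.996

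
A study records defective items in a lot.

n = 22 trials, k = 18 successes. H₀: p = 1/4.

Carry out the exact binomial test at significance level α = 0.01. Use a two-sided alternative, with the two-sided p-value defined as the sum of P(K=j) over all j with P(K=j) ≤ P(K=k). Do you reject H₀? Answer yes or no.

reject H₀: yes

Exact binomial: n=22, k=18, p₀=1/4=0.2500
P(X=j) = C(n,j)·p₀^j·(1−p₀)^(n−j); p = Σ P(X=j) over j with P(X=j) ≤ P(X=18)
p-value (two-sided) = 0.00000
At α=0.01: p < α → reject H₀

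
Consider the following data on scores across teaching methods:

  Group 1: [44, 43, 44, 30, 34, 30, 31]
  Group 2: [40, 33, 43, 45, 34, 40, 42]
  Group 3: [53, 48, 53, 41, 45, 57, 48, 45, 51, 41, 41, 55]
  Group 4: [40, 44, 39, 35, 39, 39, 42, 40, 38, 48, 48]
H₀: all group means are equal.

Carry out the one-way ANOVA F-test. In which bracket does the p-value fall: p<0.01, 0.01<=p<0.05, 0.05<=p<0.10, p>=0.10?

Group means [36.57, 39.57, 48.17, 41.09], grand mean 42.243
SSB = Σnᵢ(x̄ᵢ−x̄)² = 710.806; SSW = ΣΣ(x−x̄ᵢ)² = 918.004
MSB = 710.806/3 = 236.9355; MSW = 918.004/33 = 27.8183
F = MSB/MSW = 8.5172
df = (3, 33)
p-value (upper-tail) = 0.00025
→ bracket: p<0.01

p-value bracket: p<0.01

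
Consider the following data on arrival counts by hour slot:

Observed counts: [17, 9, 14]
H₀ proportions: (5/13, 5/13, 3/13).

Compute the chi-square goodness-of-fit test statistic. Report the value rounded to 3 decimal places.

test statistic = 5.283

n = 40; E_i = n·p_i = [15.38, 15.38, 9.23]
χ² = (17−15.38)²/15.38 + (9−15.38)²/15.38 + (14−9.23)²/9.23 = 5.2833
df = 2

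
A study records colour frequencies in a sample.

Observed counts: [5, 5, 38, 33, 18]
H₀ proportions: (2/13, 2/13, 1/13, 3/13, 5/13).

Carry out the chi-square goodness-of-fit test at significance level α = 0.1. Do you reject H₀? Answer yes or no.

n = 99; E_i = n·p_i = [15.23, 15.23, 7.62, 22.85, 38.08]
χ² = (5−15.23)²/15.23 + (5−15.23)²/15.23 + (38−7.62)²/7.62 + (33−22.85)²/22.85 + (18−38.08)²/38.08 = 150.0747
df = 4
p-value (upper-tail) = 0.00000
At α=0.1: p < α → reject H₀

reject H₀: yes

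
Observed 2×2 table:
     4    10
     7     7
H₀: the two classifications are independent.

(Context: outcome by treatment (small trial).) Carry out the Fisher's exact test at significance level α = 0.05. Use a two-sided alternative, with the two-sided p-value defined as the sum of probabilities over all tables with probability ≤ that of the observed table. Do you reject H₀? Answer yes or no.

reject H₀: no

Margins: r₁=14, r₂=14, c₁=11, c₂=17, n=28
p_obs = C(14,4)·C(14,7)/C(28,11); sum pmf over tables with pmf ≤ p_obs
p-value (two-sided) = 0.44007
At α=0.05: p ≥ α → fail to reject H₀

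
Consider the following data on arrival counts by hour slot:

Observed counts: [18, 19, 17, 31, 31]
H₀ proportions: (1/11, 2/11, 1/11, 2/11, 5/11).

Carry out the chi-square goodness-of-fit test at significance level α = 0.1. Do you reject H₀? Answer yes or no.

reject H₀: yes

n = 116; E_i = n·p_i = [10.55, 21.09, 10.55, 21.09, 52.73]
χ² = (18−10.55)²/10.55 + (19−21.09)²/21.09 + (17−10.55)²/10.55 + (31−21.09)²/21.09 + (31−52.73)²/52.73 = 23.0362
df = 4
p-value (upper-tail) = 0.00012
At α=0.1: p < α → reject H₀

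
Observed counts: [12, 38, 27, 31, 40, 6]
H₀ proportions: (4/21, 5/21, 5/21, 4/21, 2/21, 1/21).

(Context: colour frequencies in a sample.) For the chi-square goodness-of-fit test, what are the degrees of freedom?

df = k − 1 = 6 − 1 = 5

degrees of freedom = 5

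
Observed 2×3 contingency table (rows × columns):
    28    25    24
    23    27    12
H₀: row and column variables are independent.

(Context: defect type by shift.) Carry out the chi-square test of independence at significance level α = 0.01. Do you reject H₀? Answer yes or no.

reject H₀: no

Row totals [77, 62], col totals [51, 52, 36], n=139
χ² = (28−28.25)²/28.25 + (25−28.81)²/28.81 + (24−19.94)²/19.94 + (23−22.75)²/22.75 + (27−23.19)²/23.19 + (12−16.06)²/16.06 = 2.9832
df = 2
p-value (upper-tail) = 0.22502
At α=0.01: p ≥ α → fail to reject H₀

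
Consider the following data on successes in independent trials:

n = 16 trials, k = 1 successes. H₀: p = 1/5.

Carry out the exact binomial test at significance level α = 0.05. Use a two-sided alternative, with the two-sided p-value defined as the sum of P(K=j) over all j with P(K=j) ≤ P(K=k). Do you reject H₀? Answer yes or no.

Exact binomial: n=16, k=1, p₀=1/5=0.2000
P(X=j) = C(n,j)·p₀^j·(1−p₀)^(n−j); p = Σ P(X=j) over j with P(X=j) ≤ P(X=1)
p-value (two-sided) = 0.22243
At α=0.05: p ≥ α → fail to reject H₀

reject H₀: no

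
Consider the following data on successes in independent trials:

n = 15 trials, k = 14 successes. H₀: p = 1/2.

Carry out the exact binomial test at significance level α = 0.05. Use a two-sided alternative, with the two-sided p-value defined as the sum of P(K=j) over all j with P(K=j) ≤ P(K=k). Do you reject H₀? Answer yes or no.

Exact binomial: n=15, k=14, p₀=1/2=0.5000
P(X=j) = C(n,j)·p₀^j·(1−p₀)^(n−j); p = Σ P(X=j) over j with P(X=j) ≤ P(X=14)
p-value (two-sided) = 0.00098
At α=0.05: p < α → reject H₀

reject H₀: yes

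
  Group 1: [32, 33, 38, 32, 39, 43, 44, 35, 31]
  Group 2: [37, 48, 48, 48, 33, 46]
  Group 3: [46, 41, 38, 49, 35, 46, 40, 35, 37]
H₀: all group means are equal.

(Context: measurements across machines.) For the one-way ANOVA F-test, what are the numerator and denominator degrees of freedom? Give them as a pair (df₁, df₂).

degrees of freedom = [2, 21]

k = 3 groups, N = 24 total
df = (k−1, N−k) = (3−1, 24−3) = (2, 21)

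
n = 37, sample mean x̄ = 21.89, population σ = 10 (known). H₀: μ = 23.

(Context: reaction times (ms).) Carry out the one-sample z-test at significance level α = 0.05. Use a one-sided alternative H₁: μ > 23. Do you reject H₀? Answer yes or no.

reject H₀: no

SE = σ/√n = 10/√37 = 1.6440
z = (x̄−μ₀)/SE = (21.89−23)/1.6440 = -0.6752
p-value (one-sided, H₁ greater) = 0.75022
At α=0.05: p ≥ α → fail to reject H₀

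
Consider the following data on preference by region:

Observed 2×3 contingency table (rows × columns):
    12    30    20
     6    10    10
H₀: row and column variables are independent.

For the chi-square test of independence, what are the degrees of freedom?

degrees of freedom = 2

df = (r−1)(c−1) = (2−1)·(3−1) = 2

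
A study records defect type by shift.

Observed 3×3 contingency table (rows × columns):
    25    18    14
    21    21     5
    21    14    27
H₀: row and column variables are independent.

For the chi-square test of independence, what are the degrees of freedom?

degrees of freedom = 4

df = (r−1)(c−1) = (3−1)·(3−1) = 4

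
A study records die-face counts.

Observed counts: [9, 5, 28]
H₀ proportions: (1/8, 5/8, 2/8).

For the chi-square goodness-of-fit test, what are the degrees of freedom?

degrees of freedom = 2

df = k − 1 = 3 − 1 = 2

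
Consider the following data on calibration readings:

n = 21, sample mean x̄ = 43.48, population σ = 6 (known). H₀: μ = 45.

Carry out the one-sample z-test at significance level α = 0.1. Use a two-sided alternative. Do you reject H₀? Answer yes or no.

SE = σ/√n = 6/√21 = 1.3093
z = (x̄−μ₀)/SE = (43.48−45)/1.3093 = -1.1609
p-value (two-sided) = 0.24567
At α=0.1: p ≥ α → fail to reject H₀

reject H₀: no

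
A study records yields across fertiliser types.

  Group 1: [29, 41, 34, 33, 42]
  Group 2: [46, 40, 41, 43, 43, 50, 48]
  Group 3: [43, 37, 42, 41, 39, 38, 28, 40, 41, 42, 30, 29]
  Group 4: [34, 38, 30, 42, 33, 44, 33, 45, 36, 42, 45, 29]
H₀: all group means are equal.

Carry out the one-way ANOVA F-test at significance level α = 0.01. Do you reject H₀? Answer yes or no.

Group means [35.80, 44.43, 37.50, 37.58], grand mean 38.639
SSB = Σnᵢ(x̄ᵢ−x̄)² = 303.875; SSW = ΣΣ(x−x̄ᵢ)² = 906.431
MSB = 303.875/3 = 101.2915; MSW = 906.431/32 = 28.3260
F = MSB/MSW = 3.5759
df = (3, 32)
p-value (upper-tail) = 0.02452
At α=0.01: p ≥ α → fail to reject H₀

reject H₀: no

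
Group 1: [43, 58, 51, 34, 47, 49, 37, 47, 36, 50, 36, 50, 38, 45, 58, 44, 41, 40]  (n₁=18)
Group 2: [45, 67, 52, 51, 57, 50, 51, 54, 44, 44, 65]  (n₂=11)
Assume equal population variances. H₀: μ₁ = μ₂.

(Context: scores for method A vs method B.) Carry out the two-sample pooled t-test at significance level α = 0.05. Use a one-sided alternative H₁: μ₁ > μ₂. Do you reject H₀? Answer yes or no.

reject H₀: no

x̄₁=44.667, s₁=7.227, n₁=18
x̄₂=52.727, s₂=7.747, n₂=11
s_p² = [17·7.227² + 10·7.747²]/27 = 55.1178
SE = √(s_p²·(1/18+1/11)) = 2.8413
t = (44.667−52.727)/2.8413 = -2.8370
df = 27
p-value (one-sided, H₁ greater) = 0.99573
At α=0.05: p ≥ α → fail to reject H₀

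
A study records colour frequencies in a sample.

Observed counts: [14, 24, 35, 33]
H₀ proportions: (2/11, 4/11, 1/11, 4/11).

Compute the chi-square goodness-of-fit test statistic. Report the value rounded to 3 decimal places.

n = 106; E_i = n·p_i = [19.27, 38.55, 9.64, 38.55]
χ² = (14−19.27)²/19.27 + (24−38.55)²/38.55 + (35−9.64)²/9.64 + (33−38.55)²/38.55 = 74.4882
df = 3

test statistic = 74.488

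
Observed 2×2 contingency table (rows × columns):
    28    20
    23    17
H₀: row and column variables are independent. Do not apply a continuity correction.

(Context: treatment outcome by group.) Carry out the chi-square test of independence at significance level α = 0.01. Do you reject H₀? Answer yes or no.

Row totals [48, 40], col totals [51, 37], n=88
χ² = (28−27.82)²/27.82 + (20−20.18)²/20.18 + (23−23.18)²/23.18 + (17−16.82)²/16.82 = 0.0062
df = 1
p-value (upper-tail) = 0.93715
At α=0.01: p ≥ α → fail to reject H₀

reject H₀: no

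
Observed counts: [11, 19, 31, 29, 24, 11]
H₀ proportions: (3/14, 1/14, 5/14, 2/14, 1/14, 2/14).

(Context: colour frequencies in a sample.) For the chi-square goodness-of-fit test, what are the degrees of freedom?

df = k − 1 = 6 − 1 = 5

degrees of freedom = 5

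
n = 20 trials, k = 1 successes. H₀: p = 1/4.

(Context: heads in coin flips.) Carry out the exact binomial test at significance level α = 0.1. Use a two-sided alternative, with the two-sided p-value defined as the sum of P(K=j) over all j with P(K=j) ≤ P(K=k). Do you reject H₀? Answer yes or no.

Exact binomial: n=20, k=1, p₀=1/4=0.2500
P(X=j) = C(n,j)·p₀^j·(1−p₀)^(n−j); p = Σ P(X=j) over j with P(X=j) ≤ P(X=1)
p-value (two-sided) = 0.03818
At α=0.1: p < α → reject H₀

reject H₀: yes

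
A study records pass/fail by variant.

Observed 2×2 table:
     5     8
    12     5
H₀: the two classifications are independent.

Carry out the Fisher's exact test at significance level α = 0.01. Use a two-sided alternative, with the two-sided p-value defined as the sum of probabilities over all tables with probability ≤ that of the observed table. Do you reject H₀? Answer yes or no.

reject H₀: no

Margins: r₁=13, r₂=17, c₁=17, c₂=13, n=30
p_obs = C(13,5)·C(17,12)/C(30,17); sum pmf over tables with pmf ≤ p_obs
p-value (two-sided) = 0.13762
At α=0.01: p ≥ α → fail to reject H₀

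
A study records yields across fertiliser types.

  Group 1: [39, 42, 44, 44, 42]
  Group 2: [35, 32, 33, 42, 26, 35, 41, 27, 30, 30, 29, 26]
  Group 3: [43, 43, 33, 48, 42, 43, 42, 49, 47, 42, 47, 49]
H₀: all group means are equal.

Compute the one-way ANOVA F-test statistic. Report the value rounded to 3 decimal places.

Group means [42.20, 32.17, 44.00], grand mean 38.793
SSB = Σnᵢ(x̄ᵢ−x̄)² = 910.292; SSW = ΣΣ(x−x̄ᵢ)² = 550.467
MSB = 910.292/2 = 455.1460; MSW = 550.467/26 = 21.1718
F = MSB/MSW = 21.4978
df = (2, 26)

test statistic = 21.498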